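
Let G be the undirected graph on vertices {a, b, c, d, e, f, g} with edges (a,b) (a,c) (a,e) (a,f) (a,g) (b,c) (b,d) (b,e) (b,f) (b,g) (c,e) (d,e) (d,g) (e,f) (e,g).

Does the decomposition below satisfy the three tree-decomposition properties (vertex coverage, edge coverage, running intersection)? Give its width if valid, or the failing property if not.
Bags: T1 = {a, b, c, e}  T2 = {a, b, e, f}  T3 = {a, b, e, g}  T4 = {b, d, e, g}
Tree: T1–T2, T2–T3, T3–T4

Vertex coverage: the bags together contain {a, b, c, d, e, f, g}, the full vertex set. Edge coverage: each edge of G has both endpoints in at least one bag. Running intersection: for every vertex, the bags containing it form a connected subtree. All three properties hold, so this is a valid tree decomposition of width max|bag| − 1 = 3, and hence tw(G) ≤ 3.

Yes; width 3.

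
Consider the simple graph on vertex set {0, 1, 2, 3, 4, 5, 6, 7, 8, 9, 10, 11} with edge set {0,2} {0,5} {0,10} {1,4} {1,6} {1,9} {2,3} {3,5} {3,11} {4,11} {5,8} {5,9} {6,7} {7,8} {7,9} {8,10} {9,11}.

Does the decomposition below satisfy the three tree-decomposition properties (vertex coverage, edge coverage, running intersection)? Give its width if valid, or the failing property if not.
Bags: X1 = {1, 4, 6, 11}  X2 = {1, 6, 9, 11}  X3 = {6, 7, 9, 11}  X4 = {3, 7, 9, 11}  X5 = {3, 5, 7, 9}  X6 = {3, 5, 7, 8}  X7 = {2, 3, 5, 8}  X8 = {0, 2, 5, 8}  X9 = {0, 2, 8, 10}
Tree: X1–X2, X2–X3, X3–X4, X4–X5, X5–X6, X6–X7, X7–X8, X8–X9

Checking the three conditions: (i) the bags cover all of {0, 1, 2, 3, 4, 5, 6, 7, 8, 9, 10, 11}; (ii) for each edge, some bag contains both endpoints; (iii) the bags containing any fixed vertex form a subtree. All hold, so the decomposition is valid with width 4 − 1 = 3.

Yes; width 3.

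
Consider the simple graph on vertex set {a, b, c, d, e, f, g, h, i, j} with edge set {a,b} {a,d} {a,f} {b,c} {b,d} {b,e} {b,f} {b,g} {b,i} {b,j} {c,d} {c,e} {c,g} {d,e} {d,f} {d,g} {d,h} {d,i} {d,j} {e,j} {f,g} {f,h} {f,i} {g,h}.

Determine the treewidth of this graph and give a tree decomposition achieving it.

The largest bag has 4 vertices, giving width 3; this decomposition certifies tw(G) ≤ 3. On the other hand G contains the 4-clique {d, f, g, h}. A clique must lie in a single bag of any decomposition, so no decomposition can have width below 3. Hence tw(G) = 3 exactly.

Treewidth 3.
Bags: B1 = {b, c, d, e}  B2 = {b, c, d, g}  B3 = {b, d, f, g}  B4 = {b, d, f, i}  B5 = {d, f, g, h}  B6 = {a, b, d, f}  B7 = {b, d, e, j}
Tree: B1–B2, B2–B3, B3–B4, B3–B5, B3–B6, B1–B7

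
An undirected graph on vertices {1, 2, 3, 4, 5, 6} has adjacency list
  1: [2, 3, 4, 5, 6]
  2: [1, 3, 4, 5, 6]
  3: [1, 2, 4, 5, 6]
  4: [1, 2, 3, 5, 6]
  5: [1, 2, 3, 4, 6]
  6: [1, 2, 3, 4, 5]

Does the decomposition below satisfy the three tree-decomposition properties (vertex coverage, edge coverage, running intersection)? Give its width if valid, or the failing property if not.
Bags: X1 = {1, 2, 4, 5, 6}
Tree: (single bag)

No — vertex 3 appears in no bag.

A tree decomposition must satisfy three properties: every vertex lies in some bag; for every edge, both endpoints lie together in some bag; and for every vertex, the bags containing it form a connected subtree. Here vertex 3 appears in no bag, so the decomposition is invalid.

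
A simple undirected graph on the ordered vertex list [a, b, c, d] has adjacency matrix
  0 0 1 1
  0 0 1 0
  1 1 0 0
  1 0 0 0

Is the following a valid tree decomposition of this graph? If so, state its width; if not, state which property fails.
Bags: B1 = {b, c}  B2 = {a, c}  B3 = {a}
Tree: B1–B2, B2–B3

No — vertex d appears in no bag.

A tree decomposition must satisfy three properties: every vertex lies in some bag; for every edge, both endpoints lie together in some bag; and for every vertex, the bags containing it form a connected subtree. Here vertex d appears in no bag, so the decomposition is invalid.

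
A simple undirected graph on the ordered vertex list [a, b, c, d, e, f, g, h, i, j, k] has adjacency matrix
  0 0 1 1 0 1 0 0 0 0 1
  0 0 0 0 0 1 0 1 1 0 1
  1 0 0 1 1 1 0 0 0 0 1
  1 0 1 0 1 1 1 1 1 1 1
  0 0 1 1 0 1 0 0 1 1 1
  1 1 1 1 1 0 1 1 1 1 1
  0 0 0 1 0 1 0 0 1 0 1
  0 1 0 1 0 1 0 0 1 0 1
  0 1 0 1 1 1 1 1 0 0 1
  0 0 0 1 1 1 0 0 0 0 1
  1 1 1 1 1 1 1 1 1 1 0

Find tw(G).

A width-4 tree decomposition is:
Bags: B1 = {d, e, f, i, k}  B2 = {c, d, e, f, k}  B3 = {d, e, f, j, k}  B4 = {d, f, g, i, k}  B5 = {d, f, h, i, k}  B6 = {b, f, h, i, k}  B7 = {a, c, d, f, k}
Tree: B1–B2, B2–B3, B1–B4, B4–B5, B5–B6, B2–B7
Every bag has size at most 5, so the width is 5 − 1 = 4 and tw(G) ≤ 4. On the other hand G contains the 5-clique {d, e, f, j, k}. A clique must lie in a single bag of any decomposition, so no decomposition can have width below 4. Therefore the treewidth is 4.

4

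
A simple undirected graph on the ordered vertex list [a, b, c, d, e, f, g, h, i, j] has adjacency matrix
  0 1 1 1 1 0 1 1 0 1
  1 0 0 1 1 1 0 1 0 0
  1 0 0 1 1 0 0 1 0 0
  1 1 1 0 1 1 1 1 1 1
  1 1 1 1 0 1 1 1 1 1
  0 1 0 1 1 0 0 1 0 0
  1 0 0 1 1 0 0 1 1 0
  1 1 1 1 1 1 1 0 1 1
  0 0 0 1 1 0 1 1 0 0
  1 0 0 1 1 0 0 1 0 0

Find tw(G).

4

A width-4 tree decomposition is:
Bags: B1 = {a, c, d, e, h}  B2 = {a, b, d, e, h}  B3 = {a, d, e, g, h}  B4 = {a, d, e, h, j}  B5 = {b, d, e, f, h}  B6 = {d, e, g, h, i}
Tree: B1–B2, B1–B3, B3–B4, B2–B5, B3–B6
Every bag has size at most 5, so the width is 5 − 1 = 4 and tw(G) ≤ 4. On the other hand G contains the 5-clique {a, d, e, g, h}. A clique must lie in a single bag of any decomposition, so no decomposition can have width below 4. The upper and lower bounds meet at 4, so that is the treewidth.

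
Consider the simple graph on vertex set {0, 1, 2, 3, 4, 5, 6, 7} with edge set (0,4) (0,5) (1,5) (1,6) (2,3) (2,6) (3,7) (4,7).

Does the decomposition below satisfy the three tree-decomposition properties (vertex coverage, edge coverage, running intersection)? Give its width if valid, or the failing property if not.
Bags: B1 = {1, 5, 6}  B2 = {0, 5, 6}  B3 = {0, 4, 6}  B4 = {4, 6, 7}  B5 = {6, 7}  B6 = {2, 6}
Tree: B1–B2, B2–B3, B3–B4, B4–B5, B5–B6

A tree decomposition must satisfy three properties: every vertex lies in some bag; for every edge, both endpoints lie together in some bag; and for every vertex, the bags containing it form a connected subtree. Here vertex 3 appears in no bag, so the decomposition is invalid.

No — vertex 3 appears in no bag.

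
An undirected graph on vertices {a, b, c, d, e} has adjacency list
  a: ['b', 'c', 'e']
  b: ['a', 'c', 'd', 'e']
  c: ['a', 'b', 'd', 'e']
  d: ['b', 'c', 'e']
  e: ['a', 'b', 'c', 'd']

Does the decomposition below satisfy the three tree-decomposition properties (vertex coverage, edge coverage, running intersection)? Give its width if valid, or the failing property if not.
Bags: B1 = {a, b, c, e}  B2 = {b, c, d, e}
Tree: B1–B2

Yes; width 3.

Checking the three conditions: (i) the bags cover all of {a, b, c, d, e}; (ii) for each edge, some bag contains both endpoints; (iii) the bags containing any fixed vertex form a subtree. All hold, so the decomposition is valid with width 4 − 1 = 3.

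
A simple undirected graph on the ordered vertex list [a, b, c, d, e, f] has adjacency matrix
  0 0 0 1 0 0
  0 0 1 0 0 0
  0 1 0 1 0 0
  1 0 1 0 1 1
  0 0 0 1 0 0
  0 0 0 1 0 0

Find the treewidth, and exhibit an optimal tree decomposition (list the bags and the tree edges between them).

The largest bag has 2 vertices, giving width 1; this decomposition certifies tw(G) ≤ 1. Since G has at least one edge (e.g. d–a), it is not an edgeless graph, so tw(G) ≥ 1. The upper and lower bounds meet at 1, so that is the treewidth.

Treewidth 1.
One optimal decomposition is:
Bags: B1 = {a, d}  B2 = {d, f}  B3 = {c, d}  B4 = {d, e}  B5 = {b, c}
Tree: B1–B2, B2–B3, B3–B4, B3–B5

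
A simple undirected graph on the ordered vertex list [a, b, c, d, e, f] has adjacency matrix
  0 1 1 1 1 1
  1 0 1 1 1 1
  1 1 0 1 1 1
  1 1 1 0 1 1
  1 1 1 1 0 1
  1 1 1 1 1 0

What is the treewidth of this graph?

5

A width-5 tree decomposition is:
Bags: B1 = {a, b, c, d, e, f}
Tree: (single bag)
A single bag containing all 6 vertices is trivially a valid decomposition of width 5. Conversely, {a, b, c, d, e, f} is a clique of size 6, and the vertices of any clique must share a bag in every tree decomposition; so some bag has ≥ 6 vertices and tw(G) ≥ 5. The upper and lower bounds meet at 5, so that is the treewidth.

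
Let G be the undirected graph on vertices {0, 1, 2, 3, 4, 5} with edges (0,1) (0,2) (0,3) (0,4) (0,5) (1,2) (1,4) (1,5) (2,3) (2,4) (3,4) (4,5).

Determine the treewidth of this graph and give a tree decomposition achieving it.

The largest bag has 4 vertices, giving width 3; this decomposition certifies tw(G) ≤ 3. For the lower bound, the 4 vertices {0, 1, 2, 4} are pairwise adjacent, and any tree decomposition puts a clique entirely inside one bag — forcing width ≥ 3. Combining the bounds, tw(G) = 3.

Treewidth 3.
One such decomposition:
Bags: B1 = {0, 2, 3, 4}  B2 = {0, 1, 2, 4}  B3 = {0, 1, 4, 5}
Tree: B1–B2, B2–B3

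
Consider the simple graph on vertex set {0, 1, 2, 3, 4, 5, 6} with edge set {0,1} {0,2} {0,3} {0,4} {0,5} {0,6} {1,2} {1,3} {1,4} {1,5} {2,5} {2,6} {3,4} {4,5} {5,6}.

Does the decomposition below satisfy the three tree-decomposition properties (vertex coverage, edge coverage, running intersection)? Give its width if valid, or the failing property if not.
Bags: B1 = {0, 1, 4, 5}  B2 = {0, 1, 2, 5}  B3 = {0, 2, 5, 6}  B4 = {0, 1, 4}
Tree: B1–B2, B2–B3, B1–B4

A tree decomposition must satisfy three properties: every vertex lies in some bag; for every edge, both endpoints lie together in some bag; and for every vertex, the bags containing it form a connected subtree. Here vertex 3 appears in no bag, so the decomposition is invalid.

No — vertex 3 appears in no bag.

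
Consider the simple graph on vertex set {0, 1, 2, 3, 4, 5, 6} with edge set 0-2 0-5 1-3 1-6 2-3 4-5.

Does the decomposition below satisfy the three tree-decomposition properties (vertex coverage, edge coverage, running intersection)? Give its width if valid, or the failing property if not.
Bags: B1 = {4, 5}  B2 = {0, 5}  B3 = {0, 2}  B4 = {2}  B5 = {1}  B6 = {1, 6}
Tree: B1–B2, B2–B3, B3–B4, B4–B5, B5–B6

A tree decomposition must satisfy three properties: every vertex lies in some bag; for every edge, both endpoints lie together in some bag; and for every vertex, the bags containing it form a connected subtree. Here vertex 3 appears in no bag, so the decomposition is invalid.

No — vertex 3 appears in no bag.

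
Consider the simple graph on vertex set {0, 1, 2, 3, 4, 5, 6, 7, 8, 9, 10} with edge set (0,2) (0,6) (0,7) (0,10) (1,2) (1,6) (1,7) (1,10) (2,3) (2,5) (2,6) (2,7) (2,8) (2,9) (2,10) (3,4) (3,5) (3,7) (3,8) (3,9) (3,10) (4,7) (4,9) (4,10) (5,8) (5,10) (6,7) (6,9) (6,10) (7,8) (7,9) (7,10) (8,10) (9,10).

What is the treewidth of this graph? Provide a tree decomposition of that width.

Treewidth 4.
One such decomposition:
Bags: B1 = {2, 3, 7, 8, 10}  B2 = {2, 3, 5, 8, 10}  B3 = {2, 3, 7, 9, 10}  B4 = {2, 6, 7, 9, 10}  B5 = {3, 4, 7, 9, 10}  B6 = {1, 2, 6, 7, 10}  B7 = {0, 2, 6, 7, 10}
Tree: B1–B2, B1–B3, B3–B4, B3–B5, B4–B6, B4–B7

Each bag holds 5 vertices, so the decomposition has width 4, which upper-bounds the treewidth. For the lower bound, the 5 vertices {2, 3, 5, 8, 10} are pairwise adjacent, and any tree decomposition puts a clique entirely inside one bag — forcing width ≥ 4. Combining the bounds, tw(G) = 4.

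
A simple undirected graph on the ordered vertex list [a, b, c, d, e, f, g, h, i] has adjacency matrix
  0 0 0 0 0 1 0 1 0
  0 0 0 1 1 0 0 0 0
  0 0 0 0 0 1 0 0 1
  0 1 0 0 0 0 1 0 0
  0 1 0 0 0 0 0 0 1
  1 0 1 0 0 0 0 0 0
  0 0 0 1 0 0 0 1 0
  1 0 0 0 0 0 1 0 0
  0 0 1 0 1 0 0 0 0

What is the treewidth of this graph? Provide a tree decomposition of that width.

The largest bag has 3 vertices, giving width 2; this decomposition certifies tw(G) ≤ 2. Since d–b–e–i–c–f–a–h–g–d is a cycle in G, G is not acyclic. Forests are exactly the graphs of treewidth ≤ 1, so tw(G) ≥ 2. The upper and lower bounds meet at 2, so that is the treewidth.

Treewidth 2.
One optimal decomposition is:
Bags: B1 = {b, d, e}  B2 = {d, e, i}  B3 = {c, d, i}  B4 = {c, d, f}  B5 = {a, d, f}  B6 = {a, d, h}  B7 = {d, g, h}
Tree: B1–B2, B2–B3, B3–B4, B4–B5, B5–B6, B6–B7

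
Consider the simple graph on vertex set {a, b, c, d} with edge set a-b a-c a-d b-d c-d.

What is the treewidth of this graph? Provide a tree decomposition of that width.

Treewidth 2.
One such decomposition:
Bags: B1 = {a, b, d}  B2 = {a, c, d}
Tree: B1–B2

Every bag has size at most 3, so the width is 3 − 1 = 2 and tw(G) ≤ 2. For the lower bound, the 3 vertices {a, c, d} are pairwise adjacent, and any tree decomposition puts a clique entirely inside one bag — forcing width ≥ 2. Hence tw(G) = 2 exactly.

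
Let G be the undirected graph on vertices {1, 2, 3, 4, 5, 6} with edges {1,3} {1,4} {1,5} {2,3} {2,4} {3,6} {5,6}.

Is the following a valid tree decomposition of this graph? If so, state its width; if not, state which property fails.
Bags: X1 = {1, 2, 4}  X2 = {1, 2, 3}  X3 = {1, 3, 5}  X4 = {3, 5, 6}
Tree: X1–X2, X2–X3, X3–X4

Yes; width 2.

Vertex coverage: the bags together contain {1, 2, 3, 4, 5, 6}, the full vertex set. Edge coverage: each edge of G has both endpoints in at least one bag. Running intersection: for every vertex, the bags containing it form a connected subtree. All three properties hold, so this is a valid tree decomposition of width max|bag| − 1 = 2, and hence tw(G) ≤ 2.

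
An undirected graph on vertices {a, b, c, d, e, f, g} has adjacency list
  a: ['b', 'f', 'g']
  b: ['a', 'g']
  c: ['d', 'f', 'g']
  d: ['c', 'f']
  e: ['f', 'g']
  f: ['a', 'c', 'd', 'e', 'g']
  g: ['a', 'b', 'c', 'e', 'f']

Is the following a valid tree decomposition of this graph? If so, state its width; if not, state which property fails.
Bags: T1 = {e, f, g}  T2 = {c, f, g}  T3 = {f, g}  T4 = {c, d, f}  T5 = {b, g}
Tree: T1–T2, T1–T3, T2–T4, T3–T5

A tree decomposition must satisfy three properties: every vertex lies in some bag; for every edge, both endpoints lie together in some bag; and for every vertex, the bags containing it form a connected subtree. Here vertex a appears in no bag, so the decomposition is invalid.

No — vertex a appears in no bag.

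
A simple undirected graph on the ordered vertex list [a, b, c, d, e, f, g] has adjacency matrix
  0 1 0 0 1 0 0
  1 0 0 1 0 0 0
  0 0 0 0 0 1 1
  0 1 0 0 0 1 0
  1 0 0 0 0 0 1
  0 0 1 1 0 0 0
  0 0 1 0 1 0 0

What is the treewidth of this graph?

A width-2 tree decomposition is:
Bags: B1 = {c, e, g}  B2 = {c, e, f}  B3 = {d, e, f}  B4 = {b, d, e}  B5 = {a, b, e}
Tree: B1–B2, B2–B3, B3–B4, B4–B5
The largest bag has 3 vertices, giving width 2; this decomposition certifies tw(G) ≤ 2. Since e–g–c–f–d–b–a–e is a cycle in G, G is not acyclic. Forests are exactly the graphs of treewidth ≤ 1, so tw(G) ≥ 2. Therefore the treewidth is 2.

2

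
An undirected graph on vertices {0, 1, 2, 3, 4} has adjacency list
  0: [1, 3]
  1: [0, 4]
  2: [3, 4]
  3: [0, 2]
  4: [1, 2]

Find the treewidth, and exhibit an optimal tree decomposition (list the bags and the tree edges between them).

Treewidth 2.
One optimal decomposition is:
Bags: B1 = {0, 1, 3}  B2 = {1, 2, 3}  B3 = {1, 2, 4}
Tree: B1–B2, B2–B3

Every bag has size at most 3, so the width is 3 − 1 = 2 and tw(G) ≤ 2. For the lower bound, G contains the cycle 1–0–3–2–4–1, so G is not a forest; only forests have treewidth ≤ 1, hence tw(G) ≥ 2. The upper and lower bounds meet at 2, so that is the treewidth.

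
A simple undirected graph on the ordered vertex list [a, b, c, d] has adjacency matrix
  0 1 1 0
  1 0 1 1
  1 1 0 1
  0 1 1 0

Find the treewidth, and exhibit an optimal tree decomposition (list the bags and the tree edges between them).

The largest bag has 3 vertices, giving width 2; this decomposition certifies tw(G) ≤ 2. On the other hand G contains the 3-clique {b, c, d}. A clique must lie in a single bag of any decomposition, so no decomposition can have width below 2. Hence tw(G) = 2 exactly.

Treewidth 2.
Bags: B1 = {a, b, c}  B2 = {b, c, d}
Tree: B1–B2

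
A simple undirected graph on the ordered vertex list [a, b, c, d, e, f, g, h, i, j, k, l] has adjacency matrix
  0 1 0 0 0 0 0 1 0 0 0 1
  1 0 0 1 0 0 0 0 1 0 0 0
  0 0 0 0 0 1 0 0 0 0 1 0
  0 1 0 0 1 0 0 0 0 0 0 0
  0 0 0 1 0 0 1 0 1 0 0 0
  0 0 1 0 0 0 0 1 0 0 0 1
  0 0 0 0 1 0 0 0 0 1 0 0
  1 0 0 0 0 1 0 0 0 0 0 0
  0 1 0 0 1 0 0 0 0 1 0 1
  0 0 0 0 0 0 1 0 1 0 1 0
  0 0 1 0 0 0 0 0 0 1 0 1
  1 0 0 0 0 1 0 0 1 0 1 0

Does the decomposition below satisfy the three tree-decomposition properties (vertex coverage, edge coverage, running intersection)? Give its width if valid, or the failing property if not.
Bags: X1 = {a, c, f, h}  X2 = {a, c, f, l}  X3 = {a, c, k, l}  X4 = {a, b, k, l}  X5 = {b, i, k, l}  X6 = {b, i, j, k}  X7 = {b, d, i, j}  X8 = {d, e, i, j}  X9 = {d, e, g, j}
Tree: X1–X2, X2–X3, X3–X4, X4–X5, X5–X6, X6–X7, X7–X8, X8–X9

Vertex coverage: the bags together contain {a, b, c, d, e, f, g, h, i, j, k, l}, the full vertex set. Edge coverage: each edge of G has both endpoints in at least one bag. Running intersection: for every vertex, the bags containing it form a connected subtree. All three properties hold, so this is a valid tree decomposition of width max|bag| − 1 = 3, and hence tw(G) ≤ 3.

Yes; width 3.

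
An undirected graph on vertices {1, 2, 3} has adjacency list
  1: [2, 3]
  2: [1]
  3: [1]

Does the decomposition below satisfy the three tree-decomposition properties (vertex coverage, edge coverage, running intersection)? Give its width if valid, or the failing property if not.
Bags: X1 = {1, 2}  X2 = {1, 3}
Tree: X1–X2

Vertex coverage: the bags together contain {1, 2, 3}, the full vertex set. Edge coverage: each edge of G has both endpoints in at least one bag. Running intersection: for every vertex, the bags containing it form a connected subtree. All three properties hold, so this is a valid tree decomposition of width max|bag| − 1 = 1, and hence tw(G) ≤ 1.

Yes; width 1.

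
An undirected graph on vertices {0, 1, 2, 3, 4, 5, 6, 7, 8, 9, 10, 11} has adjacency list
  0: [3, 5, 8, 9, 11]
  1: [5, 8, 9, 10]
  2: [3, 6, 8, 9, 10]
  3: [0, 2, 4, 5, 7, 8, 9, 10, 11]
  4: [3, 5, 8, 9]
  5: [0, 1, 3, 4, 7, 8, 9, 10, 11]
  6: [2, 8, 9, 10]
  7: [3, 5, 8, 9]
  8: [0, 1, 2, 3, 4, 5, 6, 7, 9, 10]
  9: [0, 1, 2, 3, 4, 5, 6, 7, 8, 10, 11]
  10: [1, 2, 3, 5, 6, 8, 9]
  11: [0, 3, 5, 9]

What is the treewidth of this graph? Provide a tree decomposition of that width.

The largest bag has 5 vertices, giving width 4; this decomposition certifies tw(G) ≤ 4. Conversely, {1, 5, 8, 9, 10} is a clique of size 5, and the vertices of any clique must share a bag in every tree decomposition; so some bag has ≥ 5 vertices and tw(G) ≥ 4. Combining the bounds, tw(G) = 4.

Treewidth 4.
One such decomposition:
Bags: B1 = {0, 3, 5, 8, 9}  B2 = {0, 3, 5, 9, 11}  B3 = {3, 5, 8, 9, 10}  B4 = {1, 5, 8, 9, 10}  B5 = {2, 3, 8, 9, 10}  B6 = {2, 6, 8, 9, 10}  B7 = {3, 4, 5, 8, 9}  B8 = {3, 5, 7, 8, 9}
Tree: B1–B2, B1–B3, B3–B4, B3–B5, B5–B6, B3–B7, B7–B8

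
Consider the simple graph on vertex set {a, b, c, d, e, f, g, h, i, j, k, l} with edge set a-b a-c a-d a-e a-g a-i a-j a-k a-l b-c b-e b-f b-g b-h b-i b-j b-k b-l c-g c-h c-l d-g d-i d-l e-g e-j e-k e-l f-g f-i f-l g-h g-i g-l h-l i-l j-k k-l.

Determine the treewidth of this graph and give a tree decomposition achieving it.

Treewidth 4.
One such decomposition:
Bags: B1 = {a, b, g, i, l}  B2 = {a, b, c, g, l}  B3 = {a, d, g, i, l}  B4 = {a, b, e, g, l}  B5 = {a, b, e, k, l}  B6 = {b, f, g, i, l}  B7 = {a, b, e, j, k}  B8 = {b, c, g, h, l}
Tree: B1–B2, B1–B3, B2–B4, B4–B5, B1–B6, B5–B7, B2–B8

The largest bag has 5 vertices, giving width 4; this decomposition certifies tw(G) ≤ 4. Conversely, {a, d, g, i, l} is a clique of size 5, and the vertices of any clique must share a bag in every tree decomposition; so some bag has ≥ 5 vertices and tw(G) ≥ 4. Combining the bounds, tw(G) = 4.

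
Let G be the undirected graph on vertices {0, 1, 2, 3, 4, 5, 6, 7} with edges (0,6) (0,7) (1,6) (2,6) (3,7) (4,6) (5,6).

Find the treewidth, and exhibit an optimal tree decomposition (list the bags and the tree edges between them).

Every bag has size at most 2, so the width is 2 − 1 = 1 and tw(G) ≤ 1. G has an edge, so its treewidth is at least 1. The upper and lower bounds meet at 1, so that is the treewidth.

Treewidth 1.
Bags: B1 = {1, 6}  B2 = {2, 6}  B3 = {0, 6}  B4 = {0, 7}  B5 = {3, 7}  B6 = {5, 6}  B7 = {4, 6}
Tree: B1–B2, B2–B3, B3–B4, B4–B5, B1–B6, B3–B7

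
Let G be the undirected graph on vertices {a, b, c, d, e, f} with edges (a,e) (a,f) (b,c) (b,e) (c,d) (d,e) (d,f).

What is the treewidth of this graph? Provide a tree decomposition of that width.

Treewidth 2.
Bags: B1 = {b, c, e}  B2 = {c, d, e}  B3 = {a, d, e}  B4 = {a, d, f}
Tree: B1–B2, B2–B3, B3–B4

Each bag holds 3 vertices, so the decomposition has width 2, which upper-bounds the treewidth. For the lower bound, G contains the cycle b–c–d–e–b, so G is not a forest; only forests have treewidth ≤ 1, hence tw(G) ≥ 2. Hence tw(G) = 2 exactly.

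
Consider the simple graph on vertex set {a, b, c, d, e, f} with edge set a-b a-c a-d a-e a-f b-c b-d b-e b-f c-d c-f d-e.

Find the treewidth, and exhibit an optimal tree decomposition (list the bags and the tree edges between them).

Each bag holds 4 vertices, so the decomposition has width 3, which upper-bounds the treewidth. Conversely, {a, b, d, e} is a clique of size 4, and the vertices of any clique must share a bag in every tree decomposition; so some bag has ≥ 4 vertices and tw(G) ≥ 3. Combining the bounds, tw(G) = 3.

Treewidth 3.
One such decomposition:
Bags: B1 = {a, b, d, e}  B2 = {a, b, c, d}  B3 = {a, b, c, f}
Tree: B1–B2, B2–B3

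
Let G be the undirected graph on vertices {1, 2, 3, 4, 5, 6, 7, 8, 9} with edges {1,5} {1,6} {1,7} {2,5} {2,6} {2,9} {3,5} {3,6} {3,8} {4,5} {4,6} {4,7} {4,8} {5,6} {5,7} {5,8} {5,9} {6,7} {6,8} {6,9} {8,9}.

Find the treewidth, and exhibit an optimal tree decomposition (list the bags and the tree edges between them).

Treewidth 3.
One optimal decomposition is:
Bags: B1 = {5, 6, 8, 9}  B2 = {4, 5, 6, 8}  B3 = {4, 5, 6, 7}  B4 = {1, 5, 6, 7}  B5 = {2, 5, 6, 9}  B6 = {3, 5, 6, 8}
Tree: B1–B2, B2–B3, B3–B4, B1–B5, B2–B6

Each bag holds 4 vertices, so the decomposition has width 3, which upper-bounds the treewidth. Conversely, {5, 6, 8, 9} is a clique of size 4, and the vertices of any clique must share a bag in every tree decomposition; so some bag has ≥ 4 vertices and tw(G) ≥ 3. Therefore the treewidth is 3.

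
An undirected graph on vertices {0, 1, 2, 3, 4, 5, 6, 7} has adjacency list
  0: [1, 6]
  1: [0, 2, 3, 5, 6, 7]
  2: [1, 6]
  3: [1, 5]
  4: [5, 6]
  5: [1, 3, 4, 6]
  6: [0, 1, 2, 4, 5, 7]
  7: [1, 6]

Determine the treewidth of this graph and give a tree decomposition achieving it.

The largest bag has 3 vertices, giving width 2; this decomposition certifies tw(G) ≤ 2. For the lower bound, the 3 vertices {1, 3, 5} are pairwise adjacent, and any tree decomposition puts a clique entirely inside one bag — forcing width ≥ 2. The upper and lower bounds meet at 2, so that is the treewidth.

Treewidth 2.
Bags: B1 = {1, 5, 6}  B2 = {1, 2, 6}  B3 = {1, 6, 7}  B4 = {4, 5, 6}  B5 = {1, 3, 5}  B6 = {0, 1, 6}
Tree: B1–B2, B2–B3, B1–B4, B1–B5, B3–B6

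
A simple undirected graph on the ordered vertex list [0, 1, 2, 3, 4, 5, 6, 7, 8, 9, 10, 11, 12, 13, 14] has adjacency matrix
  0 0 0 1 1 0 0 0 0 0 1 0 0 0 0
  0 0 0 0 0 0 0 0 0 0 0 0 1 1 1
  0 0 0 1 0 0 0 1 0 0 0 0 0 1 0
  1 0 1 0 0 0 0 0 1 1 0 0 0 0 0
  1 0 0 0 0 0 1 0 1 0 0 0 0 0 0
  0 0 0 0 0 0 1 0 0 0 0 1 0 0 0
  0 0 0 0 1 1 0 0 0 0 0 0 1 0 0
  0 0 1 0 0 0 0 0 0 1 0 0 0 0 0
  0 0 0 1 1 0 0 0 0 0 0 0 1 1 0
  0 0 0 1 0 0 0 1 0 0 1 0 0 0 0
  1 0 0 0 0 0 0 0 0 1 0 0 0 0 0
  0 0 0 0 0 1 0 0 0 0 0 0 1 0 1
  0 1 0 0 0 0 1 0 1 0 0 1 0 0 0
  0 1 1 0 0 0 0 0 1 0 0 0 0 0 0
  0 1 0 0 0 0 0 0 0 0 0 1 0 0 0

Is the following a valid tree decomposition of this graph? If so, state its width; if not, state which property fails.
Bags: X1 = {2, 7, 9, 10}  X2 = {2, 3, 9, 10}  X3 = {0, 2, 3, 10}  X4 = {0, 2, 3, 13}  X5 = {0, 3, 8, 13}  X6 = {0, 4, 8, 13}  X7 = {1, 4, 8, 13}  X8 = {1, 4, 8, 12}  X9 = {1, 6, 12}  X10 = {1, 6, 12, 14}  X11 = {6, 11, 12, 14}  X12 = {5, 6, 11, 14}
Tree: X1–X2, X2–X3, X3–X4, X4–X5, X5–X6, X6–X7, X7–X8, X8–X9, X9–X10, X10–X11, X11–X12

No — edge (4,6) lies in no bag.

A tree decomposition must satisfy three properties: every vertex lies in some bag; for every edge, both endpoints lie together in some bag; and for every vertex, the bags containing it form a connected subtree. Here edge (4,6) lies in no bag, so the decomposition is invalid.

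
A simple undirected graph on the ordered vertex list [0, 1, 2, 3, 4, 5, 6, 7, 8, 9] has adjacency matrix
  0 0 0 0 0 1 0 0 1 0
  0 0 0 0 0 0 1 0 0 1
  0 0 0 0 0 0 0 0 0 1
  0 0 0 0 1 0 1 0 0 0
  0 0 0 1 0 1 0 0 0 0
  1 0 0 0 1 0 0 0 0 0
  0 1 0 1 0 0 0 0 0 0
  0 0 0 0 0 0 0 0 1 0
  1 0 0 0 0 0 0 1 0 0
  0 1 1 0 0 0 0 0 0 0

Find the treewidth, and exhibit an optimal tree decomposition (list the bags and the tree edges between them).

The largest bag has 2 vertices, giving width 1; this decomposition certifies tw(G) ≤ 1. G has an edge, so its treewidth is at least 1. Combining the bounds, tw(G) = 1.

Treewidth 1.
One such decomposition:
Bags: B1 = {7, 8}  B2 = {0, 8}  B3 = {0, 5}  B4 = {4, 5}  B5 = {3, 4}  B6 = {3, 6}  B7 = {1, 6}  B8 = {1, 9}  B9 = {2, 9}
Tree: B1–B2, B2–B3, B3–B4, B4–B5, B5–B6, B6–B7, B7–B8, B8–B9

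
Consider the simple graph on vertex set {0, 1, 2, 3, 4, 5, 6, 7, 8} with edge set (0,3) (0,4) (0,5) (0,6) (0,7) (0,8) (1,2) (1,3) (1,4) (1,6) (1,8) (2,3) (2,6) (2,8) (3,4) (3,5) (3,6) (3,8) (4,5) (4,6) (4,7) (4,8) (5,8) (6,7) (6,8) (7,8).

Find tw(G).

4

A width-4 tree decomposition is:
Bags: B1 = {0, 3, 4, 6, 8}  B2 = {1, 3, 4, 6, 8}  B3 = {0, 4, 6, 7, 8}  B4 = {0, 3, 4, 5, 8}  B5 = {1, 2, 3, 6, 8}
Tree: B1–B2, B1–B3, B1–B4, B2–B5
Every bag has size at most 5, so the width is 5 − 1 = 4 and tw(G) ≤ 4. On the other hand G contains the 5-clique {1, 2, 3, 6, 8}. A clique must lie in a single bag of any decomposition, so no decomposition can have width below 4. Combining the bounds, tw(G) = 4.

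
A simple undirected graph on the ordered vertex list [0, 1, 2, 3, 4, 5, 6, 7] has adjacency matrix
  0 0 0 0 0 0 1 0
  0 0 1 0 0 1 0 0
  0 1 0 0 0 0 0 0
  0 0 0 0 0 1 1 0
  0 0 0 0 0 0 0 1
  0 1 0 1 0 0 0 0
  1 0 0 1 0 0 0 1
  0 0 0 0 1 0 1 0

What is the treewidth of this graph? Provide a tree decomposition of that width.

Every bag has size at most 2, so the width is 2 − 1 = 1 and tw(G) ≤ 1. G has an edge, so its treewidth is at least 1. Combining the bounds, tw(G) = 1.

Treewidth 1.
One such decomposition:
Bags: B1 = {3, 5}  B2 = {3, 6}  B3 = {1, 5}  B4 = {6, 7}  B5 = {1, 2}  B6 = {4, 7}  B7 = {0, 6}
Tree: B1–B2, B1–B3, B2–B4, B3–B5, B4–B6, B2–B7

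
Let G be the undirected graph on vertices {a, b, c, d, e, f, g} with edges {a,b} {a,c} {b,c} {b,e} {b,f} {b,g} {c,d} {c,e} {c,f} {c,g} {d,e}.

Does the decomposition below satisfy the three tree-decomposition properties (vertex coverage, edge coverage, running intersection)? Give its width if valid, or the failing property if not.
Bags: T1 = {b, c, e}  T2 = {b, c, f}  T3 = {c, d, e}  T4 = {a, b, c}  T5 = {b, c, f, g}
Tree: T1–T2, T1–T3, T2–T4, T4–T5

A tree decomposition must satisfy three properties: every vertex lies in some bag; for every edge, both endpoints lie together in some bag; and for every vertex, the bags containing it form a connected subtree. Here bags containing vertex f are not connected in the tree, so the decomposition is invalid.

No — bags containing vertex f are not connected in the tree.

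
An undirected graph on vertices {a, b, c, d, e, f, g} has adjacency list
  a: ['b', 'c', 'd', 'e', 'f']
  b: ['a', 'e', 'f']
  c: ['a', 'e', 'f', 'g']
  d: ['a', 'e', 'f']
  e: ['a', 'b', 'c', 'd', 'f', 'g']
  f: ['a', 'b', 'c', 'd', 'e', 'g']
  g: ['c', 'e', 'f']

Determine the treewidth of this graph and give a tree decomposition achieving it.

Each bag holds 4 vertices, so the decomposition has width 3, which upper-bounds the treewidth. On the other hand G contains the 4-clique {c, e, f, g}. A clique must lie in a single bag of any decomposition, so no decomposition can have width below 3. The upper and lower bounds meet at 3, so that is the treewidth.

Treewidth 3.
One optimal decomposition is:
Bags: B1 = {c, e, f, g}  B2 = {a, c, e, f}  B3 = {a, d, e, f}  B4 = {a, b, e, f}
Tree: B1–B2, B2–B3, B2–B4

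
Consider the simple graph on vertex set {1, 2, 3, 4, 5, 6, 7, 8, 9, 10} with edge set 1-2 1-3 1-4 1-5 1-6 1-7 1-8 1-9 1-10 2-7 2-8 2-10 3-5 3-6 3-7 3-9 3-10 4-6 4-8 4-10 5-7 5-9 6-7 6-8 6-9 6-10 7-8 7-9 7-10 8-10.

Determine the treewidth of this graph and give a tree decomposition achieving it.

Treewidth 4.
One such decomposition:
Bags: B1 = {1, 6, 7, 8, 10}  B2 = {1, 2, 7, 8, 10}  B3 = {1, 3, 6, 7, 10}  B4 = {1, 3, 6, 7, 9}  B5 = {1, 4, 6, 8, 10}  B6 = {1, 3, 5, 7, 9}
Tree: B1–B2, B1–B3, B3–B4, B1–B5, B4–B6

The largest bag has 5 vertices, giving width 4; this decomposition certifies tw(G) ≤ 4. Conversely, {1, 4, 6, 8, 10} is a clique of size 5, and the vertices of any clique must share a bag in every tree decomposition; so some bag has ≥ 5 vertices and tw(G) ≥ 4. Therefore the treewidth is 4.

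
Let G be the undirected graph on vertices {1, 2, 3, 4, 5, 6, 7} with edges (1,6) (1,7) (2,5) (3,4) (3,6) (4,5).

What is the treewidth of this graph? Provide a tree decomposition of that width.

Treewidth 1.
One optimal decomposition is:
Bags: B1 = {3, 4}  B2 = {3, 6}  B3 = {1, 6}  B4 = {1, 7}  B5 = {4, 5}  B6 = {2, 5}
Tree: B1–B2, B2–B3, B3–B4, B1–B5, B5–B6

Every bag has size at most 2, so the width is 2 − 1 = 1 and tw(G) ≤ 1. Since G has at least one edge (e.g. 4–3), it is not an edgeless graph, so tw(G) ≥ 1. Therefore the treewidth is 1.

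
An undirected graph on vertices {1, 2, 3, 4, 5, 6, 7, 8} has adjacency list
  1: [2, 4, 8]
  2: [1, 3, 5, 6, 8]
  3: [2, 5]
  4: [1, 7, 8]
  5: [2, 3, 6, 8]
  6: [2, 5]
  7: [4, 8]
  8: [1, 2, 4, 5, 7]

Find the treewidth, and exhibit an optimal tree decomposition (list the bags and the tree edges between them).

The largest bag has 3 vertices, giving width 2; this decomposition certifies tw(G) ≤ 2. On the other hand G contains the 3-clique {1, 2, 8}. A clique must lie in a single bag of any decomposition, so no decomposition can have width below 2. Hence tw(G) = 2 exactly.

Treewidth 2.
Bags: B1 = {2, 5, 6}  B2 = {2, 3, 5}  B3 = {2, 5, 8}  B4 = {1, 2, 8}  B5 = {1, 4, 8}  B6 = {4, 7, 8}
Tree: B1–B2, B1–B3, B3–B4, B4–B5, B5–B6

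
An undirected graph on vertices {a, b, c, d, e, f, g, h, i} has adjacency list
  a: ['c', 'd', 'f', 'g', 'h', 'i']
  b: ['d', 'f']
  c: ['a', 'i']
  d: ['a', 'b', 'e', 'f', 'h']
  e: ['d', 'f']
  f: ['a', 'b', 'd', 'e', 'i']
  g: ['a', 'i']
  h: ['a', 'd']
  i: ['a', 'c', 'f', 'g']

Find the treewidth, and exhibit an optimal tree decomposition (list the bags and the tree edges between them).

The largest bag has 3 vertices, giving width 2; this decomposition certifies tw(G) ≤ 2. On the other hand G contains the 3-clique {d, e, f}. A clique must lie in a single bag of any decomposition, so no decomposition can have width below 2. The upper and lower bounds meet at 2, so that is the treewidth.

Treewidth 2.
One such decomposition:
Bags: B1 = {a, g, i}  B2 = {a, c, i}  B3 = {a, f, i}  B4 = {a, d, f}  B5 = {a, d, h}  B6 = {b, d, f}  B7 = {d, e, f}
Tree: B1–B2, B1–B3, B3–B4, B4–B5, B4–B6, B4–B7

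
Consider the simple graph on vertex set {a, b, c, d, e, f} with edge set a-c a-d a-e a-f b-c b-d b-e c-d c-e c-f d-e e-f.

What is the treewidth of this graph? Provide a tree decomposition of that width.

Treewidth 3.
One such decomposition:
Bags: B1 = {a, c, d, e}  B2 = {b, c, d, e}  B3 = {a, c, e, f}
Tree: B1–B2, B1–B3

Each bag holds 4 vertices, so the decomposition has width 3, which upper-bounds the treewidth. For the lower bound, the 4 vertices {a, c, d, e} are pairwise adjacent, and any tree decomposition puts a clique entirely inside one bag — forcing width ≥ 3. Combining the bounds, tw(G) = 3.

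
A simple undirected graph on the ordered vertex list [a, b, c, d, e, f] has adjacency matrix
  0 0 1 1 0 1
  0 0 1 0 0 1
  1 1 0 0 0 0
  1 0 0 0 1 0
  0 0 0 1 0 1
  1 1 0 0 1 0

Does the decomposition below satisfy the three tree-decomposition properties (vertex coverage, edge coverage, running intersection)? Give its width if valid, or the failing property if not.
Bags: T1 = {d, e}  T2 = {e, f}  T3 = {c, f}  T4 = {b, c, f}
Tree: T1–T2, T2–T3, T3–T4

No — vertex a appears in no bag.

A tree decomposition must satisfy three properties: every vertex lies in some bag; for every edge, both endpoints lie together in some bag; and for every vertex, the bags containing it form a connected subtree. Here vertex a appears in no bag, so the decomposition is invalid.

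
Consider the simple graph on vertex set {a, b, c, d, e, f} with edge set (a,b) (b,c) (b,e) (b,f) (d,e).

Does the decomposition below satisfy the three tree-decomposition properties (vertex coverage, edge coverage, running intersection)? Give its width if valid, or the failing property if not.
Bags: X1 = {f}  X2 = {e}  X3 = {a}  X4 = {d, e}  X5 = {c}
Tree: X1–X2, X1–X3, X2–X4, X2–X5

No — vertex b appears in no bag.

A tree decomposition must satisfy three properties: every vertex lies in some bag; for every edge, both endpoints lie together in some bag; and for every vertex, the bags containing it form a connected subtree. Here vertex b appears in no bag, so the decomposition is invalid.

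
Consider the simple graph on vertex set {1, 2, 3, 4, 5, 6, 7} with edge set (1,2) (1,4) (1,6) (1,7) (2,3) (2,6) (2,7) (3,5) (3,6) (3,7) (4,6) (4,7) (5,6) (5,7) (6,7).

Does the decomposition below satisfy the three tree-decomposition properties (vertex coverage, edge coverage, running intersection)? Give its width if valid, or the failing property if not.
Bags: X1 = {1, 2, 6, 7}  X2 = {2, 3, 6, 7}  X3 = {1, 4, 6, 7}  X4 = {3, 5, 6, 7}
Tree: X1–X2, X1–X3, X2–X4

Yes; width 3.

Vertex coverage: the bags together contain {1, 2, 3, 4, 5, 6, 7}, the full vertex set. Edge coverage: each edge of G has both endpoints in at least one bag. Running intersection: for every vertex, the bags containing it form a connected subtree. All three properties hold, so this is a valid tree decomposition of width max|bag| − 1 = 3, and hence tw(G) ≤ 3.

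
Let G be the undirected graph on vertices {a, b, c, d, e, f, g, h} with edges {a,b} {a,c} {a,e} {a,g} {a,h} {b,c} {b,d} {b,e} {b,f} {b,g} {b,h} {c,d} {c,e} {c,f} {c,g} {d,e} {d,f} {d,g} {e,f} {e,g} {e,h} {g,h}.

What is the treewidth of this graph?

4

A width-4 tree decomposition is:
Bags: B1 = {b, c, d, e, g}  B2 = {b, c, d, e, f}  B3 = {a, b, c, e, g}  B4 = {a, b, e, g, h}
Tree: B1–B2, B1–B3, B3–B4
Each bag holds 5 vertices, so the decomposition has width 4, which upper-bounds the treewidth. On the other hand G contains the 5-clique {a, b, e, g, h}. A clique must lie in a single bag of any decomposition, so no decomposition can have width below 4. Therefore the treewidth is 4.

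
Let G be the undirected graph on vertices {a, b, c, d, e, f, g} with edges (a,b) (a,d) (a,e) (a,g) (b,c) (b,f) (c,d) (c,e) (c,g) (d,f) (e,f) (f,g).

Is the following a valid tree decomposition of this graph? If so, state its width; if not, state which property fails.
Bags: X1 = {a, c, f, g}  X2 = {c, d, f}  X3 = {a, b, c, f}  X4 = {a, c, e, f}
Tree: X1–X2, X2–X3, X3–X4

A tree decomposition must satisfy three properties: every vertex lies in some bag; for every edge, both endpoints lie together in some bag; and for every vertex, the bags containing it form a connected subtree. Here edge (a,d) lies in no bag, so the decomposition is invalid.

No — edge (a,d) lies in no bag.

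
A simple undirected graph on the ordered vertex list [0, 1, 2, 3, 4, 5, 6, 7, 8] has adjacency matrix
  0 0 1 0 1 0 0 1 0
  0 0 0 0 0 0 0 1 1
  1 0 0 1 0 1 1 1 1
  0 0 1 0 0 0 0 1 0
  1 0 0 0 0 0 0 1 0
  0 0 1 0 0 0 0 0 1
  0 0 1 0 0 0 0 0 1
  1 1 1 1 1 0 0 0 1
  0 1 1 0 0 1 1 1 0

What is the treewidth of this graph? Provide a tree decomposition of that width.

Treewidth 2.
Bags: B1 = {0, 2, 7}  B2 = {0, 4, 7}  B3 = {2, 3, 7}  B4 = {2, 7, 8}  B5 = {1, 7, 8}  B6 = {2, 5, 8}  B7 = {2, 6, 8}
Tree: B1–B2, B1–B3, B3–B4, B4–B5, B4–B6, B6–B7

Every bag has size at most 3, so the width is 3 − 1 = 2 and tw(G) ≤ 2. Conversely, {1, 7, 8} is a clique of size 3, and the vertices of any clique must share a bag in every tree decomposition; so some bag has ≥ 3 vertices and tw(G) ≥ 2. Hence tw(G) = 2 exactly.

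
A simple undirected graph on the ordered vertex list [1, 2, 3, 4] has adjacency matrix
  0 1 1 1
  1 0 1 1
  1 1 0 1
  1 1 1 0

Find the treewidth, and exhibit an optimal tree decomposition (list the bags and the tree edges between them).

With just one bag of size 4, the width is 4 − 1 = 3, so tw(G) ≤ 3. For the lower bound, the 4 vertices {1, 2, 3, 4} are pairwise adjacent, and any tree decomposition puts a clique entirely inside one bag — forcing width ≥ 3. Hence tw(G) = 3 exactly.

Treewidth 3.
One optimal decomposition is:
Bags: B1 = {1, 2, 3, 4}
Tree: (single bag)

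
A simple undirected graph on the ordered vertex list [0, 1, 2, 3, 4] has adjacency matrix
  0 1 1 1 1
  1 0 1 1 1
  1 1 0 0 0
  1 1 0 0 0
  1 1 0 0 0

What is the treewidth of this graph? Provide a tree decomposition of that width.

Each bag holds 3 vertices, so the decomposition has width 2, which upper-bounds the treewidth. On the other hand G contains the 3-clique {0, 1, 2}. A clique must lie in a single bag of any decomposition, so no decomposition can have width below 2. The upper and lower bounds meet at 2, so that is the treewidth.

Treewidth 2.
One optimal decomposition is:
Bags: B1 = {0, 1, 4}  B2 = {0, 1, 2}  B3 = {0, 1, 3}
Tree: B1–B2, B1–B3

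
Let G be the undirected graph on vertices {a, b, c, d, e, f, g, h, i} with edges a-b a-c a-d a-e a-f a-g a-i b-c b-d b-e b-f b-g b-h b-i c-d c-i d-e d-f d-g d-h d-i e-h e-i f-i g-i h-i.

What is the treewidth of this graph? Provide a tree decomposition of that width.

Treewidth 4.
One such decomposition:
Bags: B1 = {a, b, d, e, i}  B2 = {b, d, e, h, i}  B3 = {a, b, c, d, i}  B4 = {a, b, d, g, i}  B5 = {a, b, d, f, i}
Tree: B1–B2, B1–B3, B3–B4, B3–B5

The largest bag has 5 vertices, giving width 4; this decomposition certifies tw(G) ≤ 4. For the lower bound, the 5 vertices {b, d, e, h, i} are pairwise adjacent, and any tree decomposition puts a clique entirely inside one bag — forcing width ≥ 4. Therefore the treewidth is 4.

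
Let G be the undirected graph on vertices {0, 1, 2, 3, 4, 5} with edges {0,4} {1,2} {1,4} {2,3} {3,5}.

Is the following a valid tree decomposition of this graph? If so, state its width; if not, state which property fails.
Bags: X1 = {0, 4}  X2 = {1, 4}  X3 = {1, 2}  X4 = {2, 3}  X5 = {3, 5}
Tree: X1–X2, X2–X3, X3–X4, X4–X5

Every vertex of G appears in some bag (union = {0, 1, 2, 3, 4, 5}); every edge is covered by a bag; and for each vertex v the set of bags containing v is connected in the bag tree. The decomposition is therefore valid. The largest bag has 2 vertices, so the width is 1.

Yes; width 1.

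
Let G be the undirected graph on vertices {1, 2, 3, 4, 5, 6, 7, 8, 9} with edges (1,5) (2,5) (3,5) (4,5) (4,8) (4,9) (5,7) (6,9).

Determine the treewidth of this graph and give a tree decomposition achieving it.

The largest bag has 2 vertices, giving width 1; this decomposition certifies tw(G) ≤ 1. G has an edge, so its treewidth is at least 1. Hence tw(G) = 1 exactly.

Treewidth 1.
One such decomposition:
Bags: B1 = {5, 7}  B2 = {4, 5}  B3 = {1, 5}  B4 = {4, 9}  B5 = {2, 5}  B6 = {4, 8}  B7 = {3, 5}  B8 = {6, 9}
Tree: B1–B2, B2–B3, B2–B4, B1–B5, B4–B6, B1–B7, B4–B8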